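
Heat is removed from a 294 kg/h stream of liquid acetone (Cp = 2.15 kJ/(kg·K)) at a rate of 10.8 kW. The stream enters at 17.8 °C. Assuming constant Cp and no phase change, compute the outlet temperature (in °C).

Q = 10.8 kW = 38880 kJ/h
ΔT = Q/(ṁ·Cp) = 38880/(294×2.15) = 61.509 K
T_out = 17.8 − 61.509 = -43.709 °C

T_out = -43.7 °C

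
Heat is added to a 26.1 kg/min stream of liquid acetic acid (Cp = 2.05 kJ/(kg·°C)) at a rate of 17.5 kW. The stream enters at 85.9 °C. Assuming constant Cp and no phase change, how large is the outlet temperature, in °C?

T_out = 106 °C

Q = 17.5 kW = 1050 kJ/min
ΔT = Q/(ṁ·Cp) = 1050/(26.1×2.05) = 19.624 K
T_out = 85.9 + 19.624 = 105.52 °C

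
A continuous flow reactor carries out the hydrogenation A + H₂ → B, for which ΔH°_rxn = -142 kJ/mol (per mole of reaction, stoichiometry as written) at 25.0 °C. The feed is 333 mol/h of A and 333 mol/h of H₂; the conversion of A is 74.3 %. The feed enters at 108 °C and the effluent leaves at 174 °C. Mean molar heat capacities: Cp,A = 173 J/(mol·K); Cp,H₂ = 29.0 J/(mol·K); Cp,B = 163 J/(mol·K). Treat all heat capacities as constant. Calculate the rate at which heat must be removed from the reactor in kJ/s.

Extent of reaction ξ = 0.743 × 333 = 247.42 mol/h
Reaction term: ξ·ΔH°_rxn = 247.42 × -142 = -35133 kJ/h
Sensible, feed 108→25 °C: -5583.1 kJ/h
Outlet flows (mol/h): A 85.581, H₂ 85.581, B 247.42
Sensible, products 25→174 °C: 8584.9 kJ/h
Q = ΔH = -32132 kJ/h = -8.9255 kW
Heat removed = 8.9255 kJ/s

Q_out = 8.93 kJ/s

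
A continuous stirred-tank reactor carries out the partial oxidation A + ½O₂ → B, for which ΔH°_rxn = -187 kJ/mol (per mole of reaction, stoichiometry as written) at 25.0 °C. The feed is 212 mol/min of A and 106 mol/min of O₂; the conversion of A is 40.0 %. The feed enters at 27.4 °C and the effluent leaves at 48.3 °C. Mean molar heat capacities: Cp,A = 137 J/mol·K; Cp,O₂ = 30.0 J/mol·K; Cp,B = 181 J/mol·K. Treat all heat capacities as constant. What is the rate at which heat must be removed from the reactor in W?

Extent of reaction ξ = 0.400 × 212 = 84.8 mol/min
Reaction term: ξ·ΔH°_rxn = 84.8 × -187 = -15858 kJ/min
Sensible, feed 27.4→25 °C: -77.338 kJ/min
Outlet flows (mol/min): A 127.2, O₂ 63.6, B 84.8
Sensible, products 25→48.3 °C: 808.12 kJ/min
Q = ΔH = -15127 kJ/min = -252.11 kW
Heat removed = 252110 W

Q_out = 252000 W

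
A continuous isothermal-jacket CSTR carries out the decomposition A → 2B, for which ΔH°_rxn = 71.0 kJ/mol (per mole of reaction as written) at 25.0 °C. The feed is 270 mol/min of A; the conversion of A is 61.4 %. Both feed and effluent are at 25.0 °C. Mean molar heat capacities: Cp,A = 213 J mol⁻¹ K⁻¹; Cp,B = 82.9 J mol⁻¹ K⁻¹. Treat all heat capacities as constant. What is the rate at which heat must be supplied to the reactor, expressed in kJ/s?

Q_in = 196 kJ/s

Extent of reaction ξ = 0.614 × 270 = 165.78 mol/min
Reaction term: ξ·ΔH°_rxn = 165.78 × 71.0 = 11770 kJ/min
Q = ΔH = 11770 kJ/min = 196.17 kW
Heat supplied = 196.17 kJ/s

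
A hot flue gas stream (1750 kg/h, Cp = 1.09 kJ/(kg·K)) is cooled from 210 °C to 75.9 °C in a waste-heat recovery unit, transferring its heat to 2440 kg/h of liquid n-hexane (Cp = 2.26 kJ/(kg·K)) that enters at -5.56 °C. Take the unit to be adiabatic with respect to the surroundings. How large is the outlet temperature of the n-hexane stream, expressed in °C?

Heat released by hot stream: Q = 1750 × 1.09 × (210 − 75.9) = 255800 kJ/h
Energy balance on cold side (adiabatic exchanger): Q = ṁ_c·Cp_c·(T_c,out − T_c,in)
T_c,out = -5.56 + 255800/(2440 × 2.26) = 40.827 °C

T_c,out = 40.8 °C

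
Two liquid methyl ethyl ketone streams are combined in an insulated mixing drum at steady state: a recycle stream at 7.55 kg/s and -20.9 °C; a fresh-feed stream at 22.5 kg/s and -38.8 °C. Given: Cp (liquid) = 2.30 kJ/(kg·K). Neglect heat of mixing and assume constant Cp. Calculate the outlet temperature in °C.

T_out = -34.3 °C

Adiabatic, steady state ⇒ Σ ṁᵢCp,ᵢ(T_out − Tᵢ) = 0
T_out = Σ ṁᵢCp,ᵢTᵢ / Σ ṁᵢCp,ᵢ
      = -2370.8 / 69.115 = -34.303 °C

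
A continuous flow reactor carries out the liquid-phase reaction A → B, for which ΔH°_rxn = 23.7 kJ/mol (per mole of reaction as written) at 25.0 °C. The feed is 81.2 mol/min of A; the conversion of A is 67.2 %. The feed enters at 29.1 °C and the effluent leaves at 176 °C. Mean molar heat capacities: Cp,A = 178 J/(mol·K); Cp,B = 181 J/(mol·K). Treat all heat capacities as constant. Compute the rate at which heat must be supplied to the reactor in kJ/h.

Extent of reaction ξ = 0.672 × 81.2 = 54.566 mol/min
Reaction term: ξ·ΔH°_rxn = 54.566 × 23.7 = 1293.2 kJ/min
Sensible, feed 29.1→25 °C: -59.26 kJ/min
Outlet flows (mol/min): A 26.634, B 54.566
Sensible, products 25→176 °C: 2207.2 kJ/min
Q = ΔH = 3441.2 kJ/min = 57.353 kW
Heat supplied = 206470 kJ/h

Q_in = 206000 kJ/h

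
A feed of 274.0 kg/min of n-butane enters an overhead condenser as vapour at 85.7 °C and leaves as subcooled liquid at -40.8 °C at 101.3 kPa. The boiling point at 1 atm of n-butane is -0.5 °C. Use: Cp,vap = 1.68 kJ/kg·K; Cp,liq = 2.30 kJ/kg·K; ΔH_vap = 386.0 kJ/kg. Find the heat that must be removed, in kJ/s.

Q_c = 2850 kJ/s

vapour 85.7→-0.5 °C: -144.82 kJ/kg
condensation at -0.5 °C: -386 kJ/kg
liquid -0.5→-40.8 °C: -92.69 kJ/kg
Δh = -144.82 + -386 + -92.69 = -623.51 kJ/kg
Q = ṁ·Δh = 274.0 kg/min × -623.51 kJ/kg = -170840 kJ/min
|Q| = 2847.3 kW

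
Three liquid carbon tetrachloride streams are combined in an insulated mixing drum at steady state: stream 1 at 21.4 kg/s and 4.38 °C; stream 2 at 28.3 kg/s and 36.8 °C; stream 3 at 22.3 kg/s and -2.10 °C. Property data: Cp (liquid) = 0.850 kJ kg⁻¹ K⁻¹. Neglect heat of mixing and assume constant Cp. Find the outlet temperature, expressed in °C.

Energy balance with Q = 0: Σ ṁᵢCp,ᵢ(T_out − Tᵢ) = 0
Σ ṁᵢCp,ᵢTᵢ = 21.4×0.850×4.38 + 28.3×0.850×36.8 + 22.3×0.850×-2.10 = 925.09
Σ ṁᵢCp,ᵢ = 21.4×0.850 + 28.3×0.850 + 22.3×0.850 = 61.2
T_out = 925.09 / 61.2 = 15.116 °C

T_out = 15.1 °C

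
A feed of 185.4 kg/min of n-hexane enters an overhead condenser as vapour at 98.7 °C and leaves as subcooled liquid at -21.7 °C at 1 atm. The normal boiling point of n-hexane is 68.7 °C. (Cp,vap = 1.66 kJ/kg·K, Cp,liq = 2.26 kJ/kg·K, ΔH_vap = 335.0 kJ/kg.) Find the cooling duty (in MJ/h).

vapour 98.7→68.7 °C: -49.8 kJ/kg
condensation at 68.7 °C: -335 kJ/kg
liquid 68.7→-21.7 °C: -204.3 kJ/kg
Δh = -49.8 + -335 + -204.3 = -589.1 kJ/kg
Q = ṁ·Δh = 185.4 kg/min × -589.1 kJ/kg = -109220 kJ/min
|Q| = 1820.3 kW = 6553.2 MJ/h

Q_c = 6550 MJ/h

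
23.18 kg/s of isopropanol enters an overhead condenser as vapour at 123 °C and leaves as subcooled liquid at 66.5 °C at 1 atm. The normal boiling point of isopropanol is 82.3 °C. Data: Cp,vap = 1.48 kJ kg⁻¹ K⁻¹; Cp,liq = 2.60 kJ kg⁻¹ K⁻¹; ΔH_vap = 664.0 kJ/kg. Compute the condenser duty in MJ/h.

vapour 123→82.3 °C: -60.236 kJ/kg
condensation at 82.3 °C: -664 kJ/kg
liquid 82.3→66.5 °C: -41.08 kJ/kg
Δh = -60.236 + -664 + -41.08 = -765.32 kJ/kg
Q = ṁ·Δh = 23.18 kg/s × -765.32 kJ/kg = -17740 kJ/s
|Q| = 17740 kW = 63864 MJ/h

Q_c = 63900 MJ/h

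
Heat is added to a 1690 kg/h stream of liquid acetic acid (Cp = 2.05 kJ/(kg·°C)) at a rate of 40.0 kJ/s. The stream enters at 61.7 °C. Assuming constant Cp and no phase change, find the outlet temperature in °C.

T_out = 103 °C

Q = 40.0 kJ/s = 144000 kJ/h
ΔT = Q/(ṁ·Cp) = 144000/(1690×2.05) = 41.564 K
T_out = 61.7 + 41.564 = 103.26 °C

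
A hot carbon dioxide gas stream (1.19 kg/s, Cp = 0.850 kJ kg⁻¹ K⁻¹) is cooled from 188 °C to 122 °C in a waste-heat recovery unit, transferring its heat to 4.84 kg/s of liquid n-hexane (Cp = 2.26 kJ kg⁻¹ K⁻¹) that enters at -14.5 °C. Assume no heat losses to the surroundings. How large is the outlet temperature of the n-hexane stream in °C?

Heat released by hot stream: Q = 1.19 × 0.850 × (188 − 122) = 66.759 kJ/s
Energy balance on cold side (adiabatic exchanger): Q = ṁ_c·Cp_c·(T_c,out − T_c,in)
T_c,out = -14.5 + 66.759/(4.84 × 2.26) = -8.3968 °C

T_c,out = -8.40 °C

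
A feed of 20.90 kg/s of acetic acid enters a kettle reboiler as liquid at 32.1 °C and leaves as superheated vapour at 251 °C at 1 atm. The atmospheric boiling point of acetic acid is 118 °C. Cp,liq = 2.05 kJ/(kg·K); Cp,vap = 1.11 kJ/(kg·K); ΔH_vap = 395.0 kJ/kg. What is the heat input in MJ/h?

liquid 32.1→118 °C: 176.09 kJ/kg
vaporisation at 118 °C: 395 kJ/kg
vapour 118→251 °C: 147.63 kJ/kg
Δh = 176.09 + 395 + 147.63 = 718.73 kJ/kg
Q = ṁ·Δh = 20.90 kg/s × 718.73 kJ/kg = 15021 kJ/s
|Q| = 15021 kW = 54077 MJ/h

Q = 54100 MJ/h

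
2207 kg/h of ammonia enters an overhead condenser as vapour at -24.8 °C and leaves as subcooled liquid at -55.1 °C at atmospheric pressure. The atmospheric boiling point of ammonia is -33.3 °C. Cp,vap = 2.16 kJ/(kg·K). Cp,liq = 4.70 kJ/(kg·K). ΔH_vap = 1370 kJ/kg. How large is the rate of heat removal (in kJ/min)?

vapour -24.8→-33.3 °C: -18.36 kJ/kg
condensation at -33.3 °C: -1370 kJ/kg
liquid -33.3→-55.1 °C: -102.46 kJ/kg
Δh = -18.36 + -1370 + -102.46 = -1490.8 kJ/kg
Q = ṁ·Δh = 2207 kg/h × -1490.8 kJ/kg = -3.2902e+06 kJ/h
|Q| = 913.96 kW = 54837 kJ/min

Q_c = 54800 kJ/min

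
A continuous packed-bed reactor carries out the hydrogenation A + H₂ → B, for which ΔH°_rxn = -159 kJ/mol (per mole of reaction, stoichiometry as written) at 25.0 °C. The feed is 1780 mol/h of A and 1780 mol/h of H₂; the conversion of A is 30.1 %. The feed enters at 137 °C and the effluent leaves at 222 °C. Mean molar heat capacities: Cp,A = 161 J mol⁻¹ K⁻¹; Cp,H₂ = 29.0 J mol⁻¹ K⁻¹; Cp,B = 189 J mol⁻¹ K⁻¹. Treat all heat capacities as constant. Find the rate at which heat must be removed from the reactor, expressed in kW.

Extent of reaction ξ = 0.301 × 1780 = 535.78 mol/h
Reaction term: ξ·ΔH°_rxn = 535.78 × -159 = -85189 kJ/h
Sensible, feed 137→25 °C: -37878 kJ/h
Outlet flows (mol/h): A 1244.2, H₂ 1244.2, B 535.78
Sensible, products 25→222 °C: 66520 kJ/h
Q = ΔH = -56548 kJ/h = -15.708 kW
Heat removed = 15.708 kW

Q_out = 15.7 kW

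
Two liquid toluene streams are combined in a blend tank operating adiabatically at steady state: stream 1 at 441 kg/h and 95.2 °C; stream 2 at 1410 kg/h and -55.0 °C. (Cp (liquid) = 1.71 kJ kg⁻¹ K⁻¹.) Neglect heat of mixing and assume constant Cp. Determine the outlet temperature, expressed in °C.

T_out = -19.2 °C

Energy balance with Q = 0: Σ ṁᵢCp,ᵢ(T_out − Tᵢ) = 0
Σ ṁᵢCp,ᵢTᵢ = 441×1.71×95.2 + 1410×1.71×-55.0 = -60819
Σ ṁᵢCp,ᵢ = 441×1.71 + 1410×1.71 = 3165.2
T_out = -60819 / 3165.2 = -19.215 °C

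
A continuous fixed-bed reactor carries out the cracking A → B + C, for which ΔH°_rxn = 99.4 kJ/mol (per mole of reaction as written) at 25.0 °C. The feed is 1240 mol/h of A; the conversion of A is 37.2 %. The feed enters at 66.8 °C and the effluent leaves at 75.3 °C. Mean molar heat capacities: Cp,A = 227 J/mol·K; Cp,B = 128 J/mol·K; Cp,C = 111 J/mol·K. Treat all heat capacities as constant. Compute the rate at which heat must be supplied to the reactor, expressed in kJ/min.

Extent of reaction ξ = 0.372 × 1240 = 461.28 mol/h
Reaction term: ξ·ΔH°_rxn = 461.28 × 99.4 = 45851 kJ/h
Sensible, feed 66.8→25 °C: -11766 kJ/h
Outlet flows (mol/h): A 778.72, B 461.28, C 461.28
Sensible, products 25→75.3 °C: 14437 kJ/h
Q = ΔH = 48522 kJ/h = 13.478 kW
Heat supplied = 808.7 kJ/min

Q_in = 809 kJ/min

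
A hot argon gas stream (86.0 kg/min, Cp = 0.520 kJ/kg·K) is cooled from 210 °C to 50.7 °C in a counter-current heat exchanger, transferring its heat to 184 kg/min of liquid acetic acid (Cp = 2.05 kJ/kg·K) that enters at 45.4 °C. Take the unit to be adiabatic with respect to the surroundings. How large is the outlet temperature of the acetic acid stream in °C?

Heat released by hot stream: Q = 86.0 × 0.520 × (210 − 50.7) = 7123.9 kJ/min
Energy balance on cold side (adiabatic exchanger): Q = ṁ_c·Cp_c·(T_c,out − T_c,in)
T_c,out = 45.4 + 7123.9/(184 × 2.05) = 64.286 °C

T_c,out = 64.3 °C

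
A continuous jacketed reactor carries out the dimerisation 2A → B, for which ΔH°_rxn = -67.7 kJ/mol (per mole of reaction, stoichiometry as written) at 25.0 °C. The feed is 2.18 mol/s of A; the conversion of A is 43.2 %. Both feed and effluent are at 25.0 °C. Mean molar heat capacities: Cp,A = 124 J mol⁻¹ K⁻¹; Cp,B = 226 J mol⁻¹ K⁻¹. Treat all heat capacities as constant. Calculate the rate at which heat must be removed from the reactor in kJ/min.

Q_out = 1910 kJ/min

Extent of reaction ξ = 0.432 × 2.18 / 2 = 0.47088 mol/s
Reaction term: ξ·ΔH°_rxn = 0.47088 × -67.7 = -31.879 kJ/s
Q = ΔH = -31.879 kJ/s = -31.879 kW
Heat removed = 1912.7 kJ/min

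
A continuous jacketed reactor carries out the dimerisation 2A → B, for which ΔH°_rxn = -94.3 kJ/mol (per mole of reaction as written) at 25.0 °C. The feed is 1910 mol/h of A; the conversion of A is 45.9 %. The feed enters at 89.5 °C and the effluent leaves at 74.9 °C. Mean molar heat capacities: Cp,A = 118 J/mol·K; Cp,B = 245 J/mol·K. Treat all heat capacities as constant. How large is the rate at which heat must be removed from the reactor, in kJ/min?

Extent of reaction ξ = 0.459 × 1910 / 2 = 438.35 mol/h
Reaction term: ξ·ΔH°_rxn = 438.35 × -94.3 = -41336 kJ/h
Sensible, feed 89.5→25 °C: -14537 kJ/h
Outlet flows (mol/h): A 1033.3, B 438.35
Sensible, products 25→74.9 °C: 11443 kJ/h
Q = ΔH = -44430 kJ/h = -12.342 kW
Heat removed = 740.49 kJ/min

Q_out = 740 kJ/min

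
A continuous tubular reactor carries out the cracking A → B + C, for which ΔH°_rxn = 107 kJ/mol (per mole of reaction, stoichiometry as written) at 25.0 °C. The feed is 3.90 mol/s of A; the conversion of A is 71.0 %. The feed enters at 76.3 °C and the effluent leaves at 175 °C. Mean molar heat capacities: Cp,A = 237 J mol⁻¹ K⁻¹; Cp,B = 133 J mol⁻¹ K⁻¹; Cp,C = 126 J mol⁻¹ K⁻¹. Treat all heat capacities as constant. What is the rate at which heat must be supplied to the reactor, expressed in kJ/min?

Q_in = 23800 kJ/min

Extent of reaction ξ = 0.710 × 3.90 = 2.769 mol/s
Reaction term: ξ·ΔH°_rxn = 2.769 × 107 = 296.28 kJ/s
Sensible, feed 76.3→25 °C: -47.417 kJ/s
Outlet flows (mol/s): A 1.131, B 2.769, C 2.769
Sensible, products 25→175 °C: 147.78 kJ/s
Q = ΔH = 396.65 kJ/s = 396.65 kW
Heat supplied = 23799 kJ/min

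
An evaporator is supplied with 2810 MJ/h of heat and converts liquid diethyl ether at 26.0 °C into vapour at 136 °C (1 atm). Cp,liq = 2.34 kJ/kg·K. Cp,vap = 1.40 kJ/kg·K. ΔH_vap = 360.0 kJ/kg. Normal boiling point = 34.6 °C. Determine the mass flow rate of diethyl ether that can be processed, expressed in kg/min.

Δh = 2.34×(34.6−26.0) + 360.0 + 1.40×(136−34.6) = 522.08 kJ/kg
Q = 2810 MJ/h = 780.56 kJ/s = 46833 kJ/min
ṁ = Q/Δh = 46833 / 522.08 = 89.705 kg/min

ṁ = 89.7 kg/min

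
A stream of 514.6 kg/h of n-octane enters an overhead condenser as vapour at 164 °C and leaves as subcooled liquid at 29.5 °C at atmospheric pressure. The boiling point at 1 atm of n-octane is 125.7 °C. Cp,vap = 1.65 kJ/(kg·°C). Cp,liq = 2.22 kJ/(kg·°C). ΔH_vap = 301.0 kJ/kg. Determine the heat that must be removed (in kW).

Q_c = 82.6 kW

vapour 164→125.7 °C: -63.195 kJ/kg
condensation at 125.7 °C: -301 kJ/kg
liquid 125.7→29.5 °C: -213.56 kJ/kg
Δh = -63.195 + -301 + -213.56 = -577.76 kJ/kg
Q = ṁ·Δh = 514.6 kg/h × -577.76 kJ/kg = -297310 kJ/h
|Q| = 82.587 kW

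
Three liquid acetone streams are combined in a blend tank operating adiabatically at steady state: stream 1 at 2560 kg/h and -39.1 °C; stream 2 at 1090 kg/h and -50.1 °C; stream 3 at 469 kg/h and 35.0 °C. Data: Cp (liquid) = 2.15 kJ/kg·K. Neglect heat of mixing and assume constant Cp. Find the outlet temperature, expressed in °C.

No heat crosses the boundary, so H_out = H_in.
T_out = Σ ṁᵢCp,ᵢTᵢ / Σ ṁᵢCp,ᵢ
      = -297320 / 8855.9 = -33.574 °C

T_out = -33.6 °C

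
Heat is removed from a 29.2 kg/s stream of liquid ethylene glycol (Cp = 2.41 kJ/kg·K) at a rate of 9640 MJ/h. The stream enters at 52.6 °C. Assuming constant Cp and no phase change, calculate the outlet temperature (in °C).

Q = 9640 MJ/h = 2677.8 kJ/s
ΔT = Q/(ṁ·Cp) = 2677.8/(29.2×2.41) = 38.052 K
T_out = 52.6 − 38.052 = 14.548 °C

T_out = 14.5 °C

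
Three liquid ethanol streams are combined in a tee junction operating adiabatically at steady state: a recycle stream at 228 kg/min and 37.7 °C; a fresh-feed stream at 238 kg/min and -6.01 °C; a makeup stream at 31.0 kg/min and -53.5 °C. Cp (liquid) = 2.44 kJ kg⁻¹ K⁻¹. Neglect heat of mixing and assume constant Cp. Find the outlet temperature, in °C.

T_out = 11.1 °C

Energy balance with Q = 0: Σ ṁᵢCp,ᵢ(T_out − Tᵢ) = 0
Σ ṁᵢCp,ᵢTᵢ = 228×2.44×37.7 + 238×2.44×-6.01 + 31.0×2.44×-53.5 = 13436
Σ ṁᵢCp,ᵢ = 228×2.44 + 238×2.44 + 31.0×2.44 = 1212.7
T_out = 13436 / 1212.7 = 11.08 °C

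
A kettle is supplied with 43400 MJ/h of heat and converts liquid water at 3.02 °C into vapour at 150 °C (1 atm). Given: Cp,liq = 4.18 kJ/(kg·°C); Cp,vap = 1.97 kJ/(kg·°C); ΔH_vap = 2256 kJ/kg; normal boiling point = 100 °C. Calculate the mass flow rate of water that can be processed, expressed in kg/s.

Δh = 4.18×(100−3.02) + 2256 + 1.97×(150−100) = 2759.9 kJ/kg
Q = 43400 MJ/h = 12056 kJ/s = 12056 kJ/s
ṁ = Q/Δh = 12056 / 2759.9 = 4.3682 kg/s

ṁ = 4.37 kg/s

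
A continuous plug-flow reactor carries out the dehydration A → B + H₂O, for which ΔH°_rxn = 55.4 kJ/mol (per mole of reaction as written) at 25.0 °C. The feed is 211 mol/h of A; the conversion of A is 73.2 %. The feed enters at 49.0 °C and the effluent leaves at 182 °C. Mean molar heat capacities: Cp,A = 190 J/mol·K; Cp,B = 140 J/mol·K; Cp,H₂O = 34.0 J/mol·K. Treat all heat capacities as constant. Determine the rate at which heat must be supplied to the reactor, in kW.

Q_in = 3.75 kW

Extent of reaction ξ = 0.732 × 211 = 154.45 mol/h
Reaction term: ξ·ΔH°_rxn = 154.45 × 55.4 = 8556.6 kJ/h
Sensible, feed 49.0→25 °C: -962.16 kJ/h
Outlet flows (mol/h): A 56.548, B 154.45, H₂O 154.45
Sensible, products 25→182 °C: 5906.1 kJ/h
Q = ΔH = 13501 kJ/h = 3.7502 kW
Heat supplied = 3.7502 kW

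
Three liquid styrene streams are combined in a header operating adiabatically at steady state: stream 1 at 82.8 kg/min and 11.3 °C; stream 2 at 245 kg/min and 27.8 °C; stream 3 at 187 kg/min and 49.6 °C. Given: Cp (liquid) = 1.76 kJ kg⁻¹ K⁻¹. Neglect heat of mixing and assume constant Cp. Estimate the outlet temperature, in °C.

Energy balance with Q = 0: Σ ṁᵢCp,ᵢ(T_out − Tᵢ) = 0
Σ ṁᵢCp,ᵢTᵢ = 82.8×1.76×11.3 + 245×1.76×27.8 + 187×1.76×49.6 = 29958
Σ ṁᵢCp,ᵢ = 82.8×1.76 + 245×1.76 + 187×1.76 = 906.05
T_out = 29958 / 906.05 = 33.065 °C

T_out = 33.1 °C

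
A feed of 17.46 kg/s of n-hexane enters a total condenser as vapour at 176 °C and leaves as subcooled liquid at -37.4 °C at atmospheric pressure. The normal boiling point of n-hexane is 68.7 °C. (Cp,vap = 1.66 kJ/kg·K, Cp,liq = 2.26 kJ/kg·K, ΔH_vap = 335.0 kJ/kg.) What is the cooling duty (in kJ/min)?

Q_c = 789000 kJ/min

vapour 176→68.7 °C: -178.12 kJ/kg
condensation at 68.7 °C: -335 kJ/kg
liquid 68.7→-37.4 °C: -239.79 kJ/kg
Δh = -178.12 + -335 + -239.79 = -752.9 kJ/kg
Q = ṁ·Δh = 17.46 kg/s × -752.9 kJ/kg = -13146 kJ/s
|Q| = 13146 kW = 788740 kJ/min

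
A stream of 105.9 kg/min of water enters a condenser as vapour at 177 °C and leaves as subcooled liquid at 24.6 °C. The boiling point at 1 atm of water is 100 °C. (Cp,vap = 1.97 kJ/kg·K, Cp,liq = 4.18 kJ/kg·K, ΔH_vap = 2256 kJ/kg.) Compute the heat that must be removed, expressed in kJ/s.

Q_c = 4810 kJ/s

vapour 177→100 °C: -151.69 kJ/kg
condensation at 100 °C: -2256 kJ/kg
liquid 100→24.6 °C: -315.17 kJ/kg
Δh = -151.69 + -2256 + -315.17 = -2722.9 kJ/kg
Q = ṁ·Δh = 105.9 kg/min × -2722.9 kJ/kg = -288350 kJ/min
|Q| = 4805.9 kW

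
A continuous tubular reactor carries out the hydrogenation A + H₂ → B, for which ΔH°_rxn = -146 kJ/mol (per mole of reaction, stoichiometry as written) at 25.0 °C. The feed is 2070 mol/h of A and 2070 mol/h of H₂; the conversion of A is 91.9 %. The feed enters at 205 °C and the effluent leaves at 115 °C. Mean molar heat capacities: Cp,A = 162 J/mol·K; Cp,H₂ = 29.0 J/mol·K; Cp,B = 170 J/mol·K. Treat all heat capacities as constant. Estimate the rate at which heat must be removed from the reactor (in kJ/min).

Extent of reaction ξ = 0.919 × 2070 = 1902.3 mol/h
Reaction term: ξ·ΔH°_rxn = 1902.3 × -146 = -277740 kJ/h
Sensible, feed 205→25 °C: -71167 kJ/h
Outlet flows (mol/h): A 167.67, H₂ 167.67, B 1902.3
Sensible, products 25→115 °C: 31988 kJ/h
Q = ΔH = -316920 kJ/h = -88.033 kW
Heat removed = 5282 kJ/min

Q_out = 5280 kJ/min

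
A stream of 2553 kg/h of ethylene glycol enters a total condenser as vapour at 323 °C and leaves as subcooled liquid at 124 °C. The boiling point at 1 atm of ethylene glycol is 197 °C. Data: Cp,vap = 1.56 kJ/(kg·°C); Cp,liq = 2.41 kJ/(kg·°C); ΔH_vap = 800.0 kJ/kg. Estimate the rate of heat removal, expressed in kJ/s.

vapour 323→197 °C: -196.56 kJ/kg
condensation at 197 °C: -800 kJ/kg
liquid 197→124 °C: -175.93 kJ/kg
Δh = -196.56 + -800 + -175.93 = -1172.5 kJ/kg
Q = ṁ·Δh = 2553 kg/h × -1172.5 kJ/kg = -2.9934e+06 kJ/h
|Q| = 831.49 kW

Q_c = 831 kJ/s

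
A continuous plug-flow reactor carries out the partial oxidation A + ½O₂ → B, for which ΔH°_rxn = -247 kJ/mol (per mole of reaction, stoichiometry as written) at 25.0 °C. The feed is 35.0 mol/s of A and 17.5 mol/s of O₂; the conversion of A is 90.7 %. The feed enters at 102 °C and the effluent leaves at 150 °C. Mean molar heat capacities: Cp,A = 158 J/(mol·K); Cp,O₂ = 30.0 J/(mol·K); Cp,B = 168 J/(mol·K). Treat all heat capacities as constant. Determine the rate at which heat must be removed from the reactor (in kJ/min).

Extent of reaction ξ = 0.907 × 35.0 = 31.745 mol/s
Reaction term: ξ·ΔH°_rxn = 31.745 × -247 = -7841 kJ/s
Sensible, feed 102→25 °C: -466.24 kJ/s
Outlet flows (mol/s): A 3.255, O₂ 1.6275, B 31.745
Sensible, products 25→150 °C: 737.03 kJ/s
Q = ΔH = -7570.2 kJ/s = -7570.2 kW
Heat removed = 454210 kJ/min

Q_out = 454000 kJ/min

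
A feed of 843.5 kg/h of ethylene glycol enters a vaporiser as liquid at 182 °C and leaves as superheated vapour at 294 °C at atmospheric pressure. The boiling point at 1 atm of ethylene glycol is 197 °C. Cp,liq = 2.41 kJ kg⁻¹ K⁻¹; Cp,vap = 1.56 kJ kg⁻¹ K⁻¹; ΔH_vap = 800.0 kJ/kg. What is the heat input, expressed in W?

Q = 231000 W

liquid 182→197 °C: 36.15 kJ/kg
vaporisation at 197 °C: 800 kJ/kg
vapour 197→294 °C: 151.32 kJ/kg
Δh = 36.15 + 800 + 151.32 = 987.47 kJ/kg
Q = ṁ·Δh = 843.5 kg/h × 987.47 kJ/kg = 832930 kJ/h
|Q| = 231.37 kW = 231370 W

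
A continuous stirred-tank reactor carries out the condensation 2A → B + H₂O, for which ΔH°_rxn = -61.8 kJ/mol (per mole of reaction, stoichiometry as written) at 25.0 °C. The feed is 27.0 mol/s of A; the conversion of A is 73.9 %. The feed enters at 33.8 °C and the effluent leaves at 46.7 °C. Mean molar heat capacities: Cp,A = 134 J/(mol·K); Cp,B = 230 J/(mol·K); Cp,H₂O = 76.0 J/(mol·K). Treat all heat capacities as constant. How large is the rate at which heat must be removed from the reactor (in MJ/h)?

Q_out = 2020 MJ/h

Extent of reaction ξ = 0.739 × 27.0 / 2 = 9.9765 mol/s
Reaction term: ξ·ΔH°_rxn = 9.9765 × -61.8 = -616.55 kJ/s
Sensible, feed 33.8→25 °C: -31.838 kJ/s
Outlet flows (mol/s): A 7.047, B 9.9765, H₂O 9.9765
Sensible, products 25→46.7 °C: 86.737 kJ/s
Q = ΔH = -561.65 kJ/s = -561.65 kW
Heat removed = 2021.9 MJ/h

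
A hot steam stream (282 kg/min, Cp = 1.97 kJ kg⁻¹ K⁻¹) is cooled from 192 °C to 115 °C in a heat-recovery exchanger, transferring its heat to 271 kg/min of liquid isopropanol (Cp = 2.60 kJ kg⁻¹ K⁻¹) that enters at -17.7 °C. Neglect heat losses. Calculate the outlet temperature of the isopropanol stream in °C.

T_c,out = 43.0 °C

Heat released by hot stream: Q = 282 × 1.97 × (192 − 115) = 42777 kJ/min
Energy balance on cold side (adiabatic exchanger): Q = ṁ_c·Cp_c·(T_c,out − T_c,in)
T_c,out = -17.7 + 42777/(271 × 2.60) = 43.01 °C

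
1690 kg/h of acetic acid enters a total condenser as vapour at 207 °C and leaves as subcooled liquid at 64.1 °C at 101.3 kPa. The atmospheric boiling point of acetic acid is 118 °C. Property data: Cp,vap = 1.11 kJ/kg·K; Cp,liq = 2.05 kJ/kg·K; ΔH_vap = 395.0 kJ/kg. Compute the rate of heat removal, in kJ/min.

Q_c = 17000 kJ/min

vapour 207→118 °C: -98.79 kJ/kg
condensation at 118 °C: -395 kJ/kg
liquid 118→64.1 °C: -110.5 kJ/kg
Δh = -98.79 + -395 + -110.5 = -604.28 kJ/kg
Q = ṁ·Δh = 1690 kg/h × -604.28 kJ/kg = -1.0212e+06 kJ/h
|Q| = 283.68 kW = 17021 kJ/min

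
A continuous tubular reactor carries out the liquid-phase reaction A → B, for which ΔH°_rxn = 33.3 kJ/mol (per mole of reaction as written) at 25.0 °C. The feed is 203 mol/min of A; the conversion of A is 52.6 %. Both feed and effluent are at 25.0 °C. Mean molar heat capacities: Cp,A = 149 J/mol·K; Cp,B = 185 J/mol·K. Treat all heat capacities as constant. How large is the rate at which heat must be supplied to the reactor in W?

Q_in = 59300 W

Extent of reaction ξ = 0.526 × 203 = 106.78 mol/min
Reaction term: ξ·ΔH°_rxn = 106.78 × 33.3 = 3555.7 kJ/min
Q = ΔH = 3555.7 kJ/min = 59.262 kW
Heat supplied = 59262 W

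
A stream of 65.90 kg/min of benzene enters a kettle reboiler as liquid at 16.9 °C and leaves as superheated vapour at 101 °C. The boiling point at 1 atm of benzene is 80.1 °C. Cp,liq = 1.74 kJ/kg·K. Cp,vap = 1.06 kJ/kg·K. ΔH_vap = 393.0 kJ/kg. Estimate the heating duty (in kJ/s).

liquid 16.9→80.1 °C: 109.97 kJ/kg
vaporisation at 80.1 °C: 393 kJ/kg
vapour 80.1→101 °C: 22.154 kJ/kg
Δh = 109.97 + 393 + 22.154 = 525.12 kJ/kg
Q = ṁ·Δh = 65.90 kg/min × 525.12 kJ/kg = 34606 kJ/min
|Q| = 576.76 kW

Q = 577 kJ/s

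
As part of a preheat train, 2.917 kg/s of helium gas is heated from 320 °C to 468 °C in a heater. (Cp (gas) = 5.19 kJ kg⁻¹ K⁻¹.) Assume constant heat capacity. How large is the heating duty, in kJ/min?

Q = ṁ·Cp·ΔT = 2.917 × 5.19 × (468 − 320) = 2240.6 kJ/s
Heating duty = 134440 kJ/min

Q = 134000 kJ/min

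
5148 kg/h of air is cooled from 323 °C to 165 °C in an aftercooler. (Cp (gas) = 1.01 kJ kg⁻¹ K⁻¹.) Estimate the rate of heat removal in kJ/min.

Q_c = 13700 kJ/min

Q = ṁ·Cp·ΔT = 5148 × 1.01 × (165 − 323) = -821520 kJ/h
Converting: 821520 / 3600 s = 228.2 kW
Cooling duty = 13692 kJ/min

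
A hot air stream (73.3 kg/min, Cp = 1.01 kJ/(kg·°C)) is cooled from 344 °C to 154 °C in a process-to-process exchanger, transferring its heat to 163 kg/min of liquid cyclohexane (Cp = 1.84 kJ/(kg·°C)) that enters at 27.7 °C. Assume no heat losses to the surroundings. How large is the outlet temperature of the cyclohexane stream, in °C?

Heat released by hot stream: Q = 73.3 × 1.01 × (344 − 154) = 14066 kJ/min
Energy balance on cold side (adiabatic exchanger): Q = ṁ_c·Cp_c·(T_c,out − T_c,in)
T_c,out = 27.7 + 14066/(163 × 1.84) = 74.6 °C

T_c,out = 74.6 °C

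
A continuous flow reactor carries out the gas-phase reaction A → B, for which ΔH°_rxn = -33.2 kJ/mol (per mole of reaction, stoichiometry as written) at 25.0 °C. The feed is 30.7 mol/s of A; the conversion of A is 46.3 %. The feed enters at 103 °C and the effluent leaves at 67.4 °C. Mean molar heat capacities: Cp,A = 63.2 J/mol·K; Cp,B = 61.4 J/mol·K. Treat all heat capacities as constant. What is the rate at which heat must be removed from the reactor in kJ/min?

Q_out = 32500 kJ/min

Extent of reaction ξ = 0.463 × 30.7 = 14.214 mol/s
Reaction term: ξ·ΔH°_rxn = 14.214 × -33.2 = -471.91 kJ/s
Sensible, feed 103→25 °C: -151.34 kJ/s
Outlet flows (mol/s): A 16.486, B 14.214
Sensible, products 25→67.4 °C: 81.181 kJ/s
Q = ΔH = -542.07 kJ/s = -542.07 kW
Heat removed = 32524 kJ/min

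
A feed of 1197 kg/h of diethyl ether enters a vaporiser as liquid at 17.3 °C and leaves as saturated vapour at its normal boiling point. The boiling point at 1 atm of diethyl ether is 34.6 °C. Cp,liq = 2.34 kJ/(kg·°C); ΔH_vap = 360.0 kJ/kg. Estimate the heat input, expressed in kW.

Q = 133 kW

liquid 17.3→34.6 °C: 40.482 kJ/kg
vaporisation at 34.6 °C: 360 kJ/kg
Δh = 40.482 + 360 = 400.48 kJ/kg
Q = ṁ·Δh = 1197 kg/h × 400.48 kJ/kg = 479380 kJ/h
|Q| = 133.16 kW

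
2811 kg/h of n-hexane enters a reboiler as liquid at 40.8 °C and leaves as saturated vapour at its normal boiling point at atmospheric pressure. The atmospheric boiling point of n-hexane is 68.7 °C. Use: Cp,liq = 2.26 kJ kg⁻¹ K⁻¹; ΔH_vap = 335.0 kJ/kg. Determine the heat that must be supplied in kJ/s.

liquid 40.8→68.7 °C: 63.054 kJ/kg
vaporisation at 68.7 °C: 335 kJ/kg
Δh = 63.054 + 335 = 398.05 kJ/kg
Q = ṁ·Δh = 2811 kg/h × 398.05 kJ/kg = 1.1189e+06 kJ/h
|Q| = 310.81 kW

Q = 311 kJ/s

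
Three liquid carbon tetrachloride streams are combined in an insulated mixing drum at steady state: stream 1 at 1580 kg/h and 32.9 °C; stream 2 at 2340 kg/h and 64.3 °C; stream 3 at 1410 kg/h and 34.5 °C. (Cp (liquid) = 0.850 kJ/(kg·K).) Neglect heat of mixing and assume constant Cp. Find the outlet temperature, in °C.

T_out = 47.1 °C

Adiabatic, steady state ⇒ Σ ṁᵢCp,ᵢ(T_out − Tᵢ) = 0
T_out = Σ ṁᵢCp,ᵢTᵢ / Σ ṁᵢCp,ᵢ
      = 213430 / 4530.5 = 47.109 °C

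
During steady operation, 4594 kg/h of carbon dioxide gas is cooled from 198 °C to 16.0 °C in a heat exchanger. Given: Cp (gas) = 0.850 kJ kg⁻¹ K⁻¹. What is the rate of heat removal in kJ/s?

Q = ṁ·Cp·ΔT = 4594 × 0.850 × (16.0 − 198) = -710690 kJ/h
Converting: 710690 / 3600 s = 197.41 kW

Q_c = 197 kJ/s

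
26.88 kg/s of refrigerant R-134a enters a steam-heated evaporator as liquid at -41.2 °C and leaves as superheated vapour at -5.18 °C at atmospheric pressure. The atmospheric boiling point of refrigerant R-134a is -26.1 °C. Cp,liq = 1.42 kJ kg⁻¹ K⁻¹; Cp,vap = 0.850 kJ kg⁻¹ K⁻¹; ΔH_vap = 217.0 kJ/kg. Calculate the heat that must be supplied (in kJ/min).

liquid -41.2→-26.1 °C: 21.442 kJ/kg
vaporisation at -26.1 °C: 217 kJ/kg
vapour -26.1→-5.18 °C: 17.782 kJ/kg
Δh = 21.442 + 217 + 17.782 = 256.22 kJ/kg
Q = ṁ·Δh = 26.88 kg/s × 256.22 kJ/kg = 6887.3 kJ/s
|Q| = 6887.3 kW = 413240 kJ/min

Q = 413000 kJ/min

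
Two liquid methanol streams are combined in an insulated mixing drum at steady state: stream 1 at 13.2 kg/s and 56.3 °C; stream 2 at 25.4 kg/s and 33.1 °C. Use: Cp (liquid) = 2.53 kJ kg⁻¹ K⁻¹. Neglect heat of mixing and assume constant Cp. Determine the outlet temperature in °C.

No heat crosses the boundary, so H_out = H_in.
Σ ṁᵢCp,ᵢTᵢ = 13.2×2.53×56.3 + 25.4×2.53×33.1 = 4007.3
Σ ṁᵢCp,ᵢ = 13.2×2.53 + 25.4×2.53 = 97.658
T_out = 4007.3 / 97.658 = 41.034 °C

T_out = 41.0 °C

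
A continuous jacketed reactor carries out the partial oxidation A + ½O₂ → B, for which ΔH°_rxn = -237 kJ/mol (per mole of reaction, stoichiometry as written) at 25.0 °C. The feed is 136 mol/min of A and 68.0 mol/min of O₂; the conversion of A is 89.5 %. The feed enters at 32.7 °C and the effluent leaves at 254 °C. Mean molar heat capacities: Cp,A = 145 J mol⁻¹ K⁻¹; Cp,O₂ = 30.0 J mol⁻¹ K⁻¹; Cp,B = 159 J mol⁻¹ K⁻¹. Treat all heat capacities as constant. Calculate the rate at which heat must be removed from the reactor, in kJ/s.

Extent of reaction ξ = 0.895 × 136 = 121.72 mol/min
Reaction term: ξ·ΔH°_rxn = 121.72 × -237 = -28848 kJ/min
Sensible, feed 32.7→25 °C: -167.55 kJ/min
Outlet flows (mol/min): A 14.28, O₂ 7.14, B 121.72
Sensible, products 25→254 °C: 4955.2 kJ/min
Q = ΔH = -24060 kJ/min = -401 kW
Heat removed = 401 kJ/s

Q_out = 401 kJ/s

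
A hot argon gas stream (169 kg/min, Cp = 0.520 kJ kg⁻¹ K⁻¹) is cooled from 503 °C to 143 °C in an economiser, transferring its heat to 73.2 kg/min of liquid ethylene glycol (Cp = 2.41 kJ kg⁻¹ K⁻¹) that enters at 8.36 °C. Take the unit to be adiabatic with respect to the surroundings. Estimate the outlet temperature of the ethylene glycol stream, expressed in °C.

Heat released by hot stream: Q = 169 × 0.520 × (503 − 143) = 31637 kJ/min
Energy balance on cold side (adiabatic exchanger): Q = ṁ_c·Cp_c·(T_c,out − T_c,in)
T_c,out = 8.36 + 31637/(73.2 × 2.41) = 187.69 °C

T_c,out = 188 °C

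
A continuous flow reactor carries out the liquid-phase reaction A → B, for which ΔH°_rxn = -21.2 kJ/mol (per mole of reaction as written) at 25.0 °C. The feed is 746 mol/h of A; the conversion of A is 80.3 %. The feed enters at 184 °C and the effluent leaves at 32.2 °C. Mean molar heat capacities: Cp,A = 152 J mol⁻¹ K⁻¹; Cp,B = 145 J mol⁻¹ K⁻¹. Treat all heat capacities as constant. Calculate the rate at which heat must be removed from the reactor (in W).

Q_out = 8320 W

Extent of reaction ξ = 0.803 × 746 = 599.04 mol/h
Reaction term: ξ·ΔH°_rxn = 599.04 × -21.2 = -12700 kJ/h
Sensible, feed 184→25 °C: -18029 kJ/h
Outlet flows (mol/h): A 146.96, B 599.04
Sensible, products 25→32.2 °C: 786.23 kJ/h
Q = ΔH = -29943 kJ/h = -8.3174 kW
Heat removed = 8317.4 W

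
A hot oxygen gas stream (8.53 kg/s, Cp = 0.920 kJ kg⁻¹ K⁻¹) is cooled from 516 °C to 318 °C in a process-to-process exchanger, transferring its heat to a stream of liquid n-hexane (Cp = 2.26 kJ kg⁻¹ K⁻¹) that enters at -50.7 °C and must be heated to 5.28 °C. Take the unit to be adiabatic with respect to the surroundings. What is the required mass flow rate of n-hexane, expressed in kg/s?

ṁ_c = 12.3 kg/s

Heat released by hot stream: Q = 8.53 × 0.920 × (516 − 318) = 1553.8 kJ/s
Energy balance on cold side (adiabatic exchanger): Q = ṁ_c·Cp_c·(T_c,out − T_c,in)
ṁ_c = 1553.8 / [2.26 × (5.28 − -50.7)] = 12.282 kg/s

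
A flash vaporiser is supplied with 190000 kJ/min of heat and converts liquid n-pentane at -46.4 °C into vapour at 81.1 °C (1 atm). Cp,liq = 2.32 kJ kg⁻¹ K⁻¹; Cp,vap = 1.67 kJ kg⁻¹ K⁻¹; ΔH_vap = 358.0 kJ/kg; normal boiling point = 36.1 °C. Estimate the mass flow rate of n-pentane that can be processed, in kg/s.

Δh = 2.32×(36.1−-46.4) + 358.0 + 1.67×(81.1−36.1) = 624.55 kJ/kg
Q = 190000 kJ/min = 3166.7 kJ/s = 3166.7 kJ/s
ṁ = Q/Δh = 3166.7 / 624.55 = 5.0703 kg/s

ṁ = 5.07 kg/s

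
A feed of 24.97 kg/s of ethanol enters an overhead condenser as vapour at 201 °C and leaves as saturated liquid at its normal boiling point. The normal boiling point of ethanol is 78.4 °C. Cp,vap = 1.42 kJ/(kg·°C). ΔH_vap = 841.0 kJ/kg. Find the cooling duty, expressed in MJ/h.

vapour 201→78.4 °C: -174.09 kJ/kg
condensation at 78.4 °C: -841 kJ/kg
Δh = -174.09 + -841 = -1015.1 kJ/kg
Q = ṁ·Δh = 24.97 kg/s × -1015.1 kJ/kg = -25347 kJ/s
|Q| = 25347 kW = 91249 MJ/h

Q_c = 91200 MJ/h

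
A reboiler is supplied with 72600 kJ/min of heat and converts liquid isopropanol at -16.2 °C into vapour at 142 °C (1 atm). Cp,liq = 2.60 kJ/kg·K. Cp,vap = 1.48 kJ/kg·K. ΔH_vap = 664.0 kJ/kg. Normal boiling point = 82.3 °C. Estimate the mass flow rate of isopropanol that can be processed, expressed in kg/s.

Δh = 2.60×(82.3−-16.2) + 664.0 + 1.48×(142−82.3) = 1008.5 kJ/kg
Q = 72600 kJ/min = 1210 kJ/s = 1210 kJ/s
ṁ = Q/Δh = 1210 / 1008.5 = 1.1999 kg/s

ṁ = 1.20 kg/s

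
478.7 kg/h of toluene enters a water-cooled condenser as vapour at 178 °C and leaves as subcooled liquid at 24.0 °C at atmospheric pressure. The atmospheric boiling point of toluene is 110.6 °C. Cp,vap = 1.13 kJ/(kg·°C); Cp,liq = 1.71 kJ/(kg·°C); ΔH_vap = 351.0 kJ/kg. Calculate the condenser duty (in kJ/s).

vapour 178→110.6 °C: -76.162 kJ/kg
condensation at 110.6 °C: -351 kJ/kg
liquid 110.6→24.0 °C: -148.09 kJ/kg
Δh = -76.162 + -351 + -148.09 = -575.25 kJ/kg
Q = ṁ·Δh = 478.7 kg/h × -575.25 kJ/kg = -275370 kJ/h
|Q| = 76.492 kW

Q_c = 76.5 kJ/s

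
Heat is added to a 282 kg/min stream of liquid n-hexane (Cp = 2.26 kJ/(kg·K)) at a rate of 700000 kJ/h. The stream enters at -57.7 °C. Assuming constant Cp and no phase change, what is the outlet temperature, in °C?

Q = 700000 kJ/h = 11667 kJ/min
ΔT = Q/(ṁ·Cp) = 11667/(282×2.26) = 18.306 K
T_out = -57.7 + 18.306 = -39.394 °C

T_out = -39.4 °C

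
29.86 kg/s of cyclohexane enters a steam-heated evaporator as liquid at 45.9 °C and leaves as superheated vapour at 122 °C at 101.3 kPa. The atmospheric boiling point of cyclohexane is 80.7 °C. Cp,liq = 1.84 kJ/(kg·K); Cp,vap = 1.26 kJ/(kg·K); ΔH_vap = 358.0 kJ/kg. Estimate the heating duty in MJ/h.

Q = 51000 MJ/h

liquid 45.9→80.7 °C: 64.032 kJ/kg
vaporisation at 80.7 °C: 358 kJ/kg
vapour 80.7→122 °C: 52.038 kJ/kg
Δh = 64.032 + 358 + 52.038 = 474.07 kJ/kg
Q = ṁ·Δh = 29.86 kg/s × 474.07 kJ/kg = 14156 kJ/s
|Q| = 14156 kW = 50961 MJ/h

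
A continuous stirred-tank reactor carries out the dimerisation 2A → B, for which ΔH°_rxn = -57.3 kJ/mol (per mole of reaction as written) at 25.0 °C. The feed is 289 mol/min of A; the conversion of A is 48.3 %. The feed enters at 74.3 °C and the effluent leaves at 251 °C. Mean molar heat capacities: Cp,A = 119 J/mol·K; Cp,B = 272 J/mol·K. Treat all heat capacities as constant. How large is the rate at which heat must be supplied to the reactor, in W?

Extent of reaction ξ = 0.483 × 289 / 2 = 69.793 mol/min
Reaction term: ξ·ΔH°_rxn = 69.793 × -57.3 = -3999.2 kJ/min
Sensible, feed 74.3→25 °C: -1695.5 kJ/min
Outlet flows (mol/min): A 149.41, B 69.793
Sensible, products 25→251 °C: 8308.7 kJ/min
Q = ΔH = 2614 kJ/min = 43.567 kW
Heat supplied = 43567 W

Q_in = 43600 W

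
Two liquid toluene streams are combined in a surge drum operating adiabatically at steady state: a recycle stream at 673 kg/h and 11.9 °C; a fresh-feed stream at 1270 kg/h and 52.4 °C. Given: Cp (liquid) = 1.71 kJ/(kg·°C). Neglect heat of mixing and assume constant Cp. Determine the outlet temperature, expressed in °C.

T_out = 38.4 °C

Adiabatic, steady state ⇒ Σ ṁᵢCp,ᵢ(T_out − Tᵢ) = 0
Σ ṁᵢCp,ᵢTᵢ = 673×1.71×11.9 + 1270×1.71×52.4 = 127490
Σ ṁᵢCp,ᵢ = 673×1.71 + 1270×1.71 = 3322.5
T_out = 127490 / 3322.5 = 38.372 °C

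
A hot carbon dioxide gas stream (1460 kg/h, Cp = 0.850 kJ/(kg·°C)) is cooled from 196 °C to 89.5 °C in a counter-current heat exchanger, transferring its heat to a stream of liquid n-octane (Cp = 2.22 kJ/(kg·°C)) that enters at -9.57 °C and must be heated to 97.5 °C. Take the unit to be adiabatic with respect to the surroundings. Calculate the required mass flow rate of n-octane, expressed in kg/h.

Heat released by hot stream: Q = 1460 × 0.850 × (196 − 89.5) = 132170 kJ/h
Energy balance on cold side (adiabatic exchanger): Q = ṁ_c·Cp_c·(T_c,out − T_c,in)
ṁ_c = 132170 / [2.22 × (97.5 − -9.57)] = 556.03 kg/h

ṁ_c = 556 kg/h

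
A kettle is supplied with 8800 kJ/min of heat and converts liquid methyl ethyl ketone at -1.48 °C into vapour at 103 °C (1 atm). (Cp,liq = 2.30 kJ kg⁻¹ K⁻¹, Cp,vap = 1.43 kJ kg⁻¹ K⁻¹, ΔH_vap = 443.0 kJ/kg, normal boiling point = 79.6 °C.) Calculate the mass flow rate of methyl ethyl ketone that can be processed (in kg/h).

Δh = 2.30×(79.6−-1.48) + 443.0 + 1.43×(103−79.6) = 662.95 kJ/kg
Q = 8800 kJ/min = 146.67 kJ/s = 528000 kJ/h
ṁ = Q/Δh = 528000 / 662.95 = 796.44 kg/h

ṁ = 796 kg/h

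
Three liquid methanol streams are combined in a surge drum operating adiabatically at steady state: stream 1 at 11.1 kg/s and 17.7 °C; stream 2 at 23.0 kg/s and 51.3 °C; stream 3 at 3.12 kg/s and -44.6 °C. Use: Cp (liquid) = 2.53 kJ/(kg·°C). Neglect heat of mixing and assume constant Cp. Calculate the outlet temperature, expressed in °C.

Energy balance with Q = 0: Σ ṁᵢCp,ᵢ(T_out − Tᵢ) = 0
T_out = Σ ṁᵢCp,ᵢTᵢ / Σ ṁᵢCp,ᵢ
      = 3130.2 / 94.167 = 33.241 °C

T_out = 33.2 °C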